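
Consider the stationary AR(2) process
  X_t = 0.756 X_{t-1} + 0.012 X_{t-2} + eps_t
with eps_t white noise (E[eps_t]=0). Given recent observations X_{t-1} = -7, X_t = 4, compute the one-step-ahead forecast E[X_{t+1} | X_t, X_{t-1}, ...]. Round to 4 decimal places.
E[X_{t+1} \mid \mathcal F_t] = 2.9400

For an AR(p) model X_t = c + sum_i phi_i X_{t-i} + eps_t, the
one-step-ahead conditional mean is
  E[X_{t+1} | X_t, ...] = c + sum_i phi_i X_{t+1-i}.
Substitute known values:
  E[X_{t+1} | ...] = (0.756) * (4) + (0.012) * (-7)
                   = 2.9400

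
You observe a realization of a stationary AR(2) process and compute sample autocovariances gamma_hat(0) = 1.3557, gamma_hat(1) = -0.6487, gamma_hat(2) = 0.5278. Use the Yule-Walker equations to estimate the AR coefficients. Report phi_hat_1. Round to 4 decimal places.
\hat\phi_{1} = -0.3790

The Yule-Walker equations for an AR(p) process read, in matrix form,
  Gamma_p phi = r_p,   with   (Gamma_p)_{ij} = gamma(|i - j|),
                       (r_p)_i = gamma(i),   i,j = 1..p.
Substitute the sample gammas (Toeplitz matrix and right-hand side of size 2):
  Gamma_p = [[1.3557, -0.6487], [-0.6487, 1.3557]]
  r_p     = [-0.6487, 0.5278]
Written out:
  1.3557 phi_1 - 0.6487 phi_2 = -0.6487
  -0.6487 phi_1 + 1.3557 phi_2 = 0.5278
Solve by Cramer's rule:
  det = gamma(0)^2 - gamma(1)^2 = (1.3557)^2 - (-0.6487)^2 = 1.83792249 - 0.42081169 = 1.4171108
  phi_hat_1 = [gamma(1) gamma(0) - gamma(1) gamma(2)] / det = [(-0.6487)(1.3557) - (-0.6487)(0.5278)] / 1.4171108 = -0.53705873 / 1.4171108 = -0.379
  phi_hat_2 = [gamma(0) gamma(2) - gamma(1)^2] / det = [(1.3557)(0.5278) - (-0.6487)^2] / 1.4171108 = 0.29472677 / 1.4171108 = 0.208
So phi_hat = [-0.3790, 0.2080].
Therefore phi_hat_1 = -0.3790.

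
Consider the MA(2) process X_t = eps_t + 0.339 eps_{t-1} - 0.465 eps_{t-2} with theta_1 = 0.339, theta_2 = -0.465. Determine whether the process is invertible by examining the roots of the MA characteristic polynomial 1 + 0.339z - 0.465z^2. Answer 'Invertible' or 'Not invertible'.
\text{Invertible}

The MA(q) characteristic polynomial is P(z) = 1 + 0.339z - 0.465z^2.
Invertibility requires all roots to lie outside the unit circle, i.e. |z| > 1 for every root.
Set 1 + (0.339) z + (-0.465) z^2 = 0, i.e. a z^2 + b z + c = 0 with a = -0.465, b = 0.339, c = 1.
Discriminant D = b^2 - 4ac = (0.339)^2 - 4*(-0.465)*1 = 0.114921 - (-1.86) = 1.974921.
D >= 0, so the roots are real: z = (-b +/- sqrt(D)) / (2a) = (-0.339 +/- 1.405319) / (-0.93).
  z_1 = (-0.339 + 1.405319) / (-0.93) = -1.1466,   |z_1| = 1.1466.
  z_2 = (-0.339 - 1.405319) / (-0.93) = 1.8756,   |z_2| = 1.8756.
Moduli of all roots: 1.1466, 1.8756.
All moduli strictly greater than 1? Yes.
Verdict: Invertible.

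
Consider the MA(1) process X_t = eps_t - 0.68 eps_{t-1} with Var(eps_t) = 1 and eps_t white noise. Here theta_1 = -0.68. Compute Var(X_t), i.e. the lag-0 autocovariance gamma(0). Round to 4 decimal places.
\gamma(0) = 1.4624

For an MA(q) process X_t = eps_t + sum_i theta_i eps_{t-i} with
Var(eps_t) = sigma^2, the variance is
  gamma(0) = sigma^2 * (1 + sum_i theta_i^2).
  sum_i theta_i^2 = (-0.68)^2 = 0.4624.
  gamma(0) = 1 * (1 + 0.4624) = 1 * 1.4624 = 1.4624.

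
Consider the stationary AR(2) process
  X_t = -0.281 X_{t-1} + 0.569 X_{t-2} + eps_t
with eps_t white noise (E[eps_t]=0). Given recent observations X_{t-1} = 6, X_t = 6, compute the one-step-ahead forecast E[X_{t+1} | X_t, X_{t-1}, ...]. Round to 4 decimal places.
E[X_{t+1} \mid \mathcal F_t] = 1.7280

For an AR(p) model X_t = c + sum_i phi_i X_{t-i} + eps_t, the
one-step-ahead conditional mean is
  E[X_{t+1} | X_t, ...] = c + sum_i phi_i X_{t+1-i}.
Substitute known values:
  E[X_{t+1} | ...] = (-0.281) * (6) + (0.569) * (6)
                   = 1.7280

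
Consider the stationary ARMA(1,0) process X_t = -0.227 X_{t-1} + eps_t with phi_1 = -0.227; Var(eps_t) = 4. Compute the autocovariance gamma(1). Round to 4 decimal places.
\gamma(1) = -0.9573

Multiply the model equation by X_{t-k} and take expectations. With theta_0 = psi_0 = 1 and psi_j the MA(infinity) weights, this gives
  gamma(k) - sum_i phi_i gamma(k-i) = c_k,
  c_k = sigma^2 * sum_{j=k..q} theta_j psi_{j-k}   (c_k = 0 for k > q),
using gamma(-m) = gamma(m).
Pure AR (q = 0): c_0 = sigma^2 = 4, c_k = 0 for k >= 1.
Equations for k = 0 and k = 1 (AR order 1):
  gamma(0) = phi_1 gamma(1) + c_0
  gamma(1) = phi_1 gamma(0) + c_1
Substituting the second into the first: gamma(0) (1 - phi_1^2) = c_0 + phi_1 c_1, so
  gamma(0) = c_0 / (1 - phi_1^2) = 4 / (1 - (-0.227)^2) = 4 / 0.948471 = 4.217314.
  gamma(1) = phi_1 gamma(0) = (-0.227)(4.217314) = -0.95733.
Therefore gamma(1) = -0.9573 (to 4 decimal places).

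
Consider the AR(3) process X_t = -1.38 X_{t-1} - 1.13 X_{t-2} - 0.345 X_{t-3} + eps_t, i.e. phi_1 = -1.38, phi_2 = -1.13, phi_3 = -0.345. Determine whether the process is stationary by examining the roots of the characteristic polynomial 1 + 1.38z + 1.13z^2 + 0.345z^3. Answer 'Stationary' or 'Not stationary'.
\text{Stationary}

The AR(p) characteristic polynomial is P(z) = 1 + 1.38z + 1.13z^2 + 0.345z^3.
Stationarity requires all roots to lie outside the unit circle, i.e. |z| > 1 for every root.
Degree 3: look for a simple real root z0 first, then factor out (1 - z/z0) and solve the remaining quadratic.
Testing z0 = -2: P(-2) = 1 + (1.38)(-2) + (1.13)(-2)^2 + (0.345)(-2)^3
  = 1 + (-2.76) + (4.52) + (-2.76) = 0.  So z_0 = -2 is a root, |z_0| = 2.
Divide out the factor (1 + 0.5 z) = (1 - z/z0) (since 1/z0 = -0.5):
  P(z) = (1 + 0.5 z)(1 + (0.88) z + (0.69) z^2)
  [check: z-coef 0.88 - (-0.5) = 1.38; z^2-coef 0.69 - (-0.5)(0.88) = 1.13; z^3-coef -(-0.5)(0.69) = 0.345.]
Remaining roots from the quadratic factor 1 + (0.88) z + (0.69) z^2:
  Set 1 + (0.88) z + (0.69) z^2 = 0, i.e. a z^2 + b z + c = 0 with a = 0.69, b = 0.88, c = 1.
  Discriminant D = b^2 - 4ac = (0.88)^2 - 4*(0.69)*1 = 0.7744 - (2.76) = -1.9856.
  D < 0, so the roots are the complex-conjugate pair z = (-b +/- i sqrt(-D)) / (2a) = -0.6377 +/- 1.0211i.
  For a conjugate pair |z|^2 = z * conj(z) = (product of roots) = c/a = 1/(0.69) = 1.449275, so |z| = sqrt(1.449275) = 1.2039 for both roots.
Moduli of all roots: 2.0000, 1.2039, 1.2039.
All moduli strictly greater than 1? Yes.
Verdict: Stationary.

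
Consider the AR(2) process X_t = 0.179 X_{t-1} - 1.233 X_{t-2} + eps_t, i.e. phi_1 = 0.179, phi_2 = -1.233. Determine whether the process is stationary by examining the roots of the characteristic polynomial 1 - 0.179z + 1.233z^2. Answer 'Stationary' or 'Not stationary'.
\text{Not stationary}

The AR(p) characteristic polynomial is P(z) = 1 - 0.179z + 1.233z^2.
Stationarity requires all roots to lie outside the unit circle, i.e. |z| > 1 for every root.
Set 1 + (-0.179) z + (1.233) z^2 = 0, i.e. a z^2 + b z + c = 0 with a = 1.233, b = -0.179, c = 1.
Discriminant D = b^2 - 4ac = (-0.179)^2 - 4*(1.233)*1 = 0.032041 - (4.932) = -4.899959.
D < 0, so the roots are the complex-conjugate pair z = (-b +/- i sqrt(-D)) / (2a) = 0.0726 +/- 0.8976i.
For a conjugate pair |z|^2 = z * conj(z) = (product of roots) = c/a = 1/(1.233) = 0.81103, so |z| = sqrt(0.81103) = 0.9006 for both roots.
Moduli of all roots: 0.9006, 0.9006.
All moduli strictly greater than 1? No.
Verdict: Not stationary.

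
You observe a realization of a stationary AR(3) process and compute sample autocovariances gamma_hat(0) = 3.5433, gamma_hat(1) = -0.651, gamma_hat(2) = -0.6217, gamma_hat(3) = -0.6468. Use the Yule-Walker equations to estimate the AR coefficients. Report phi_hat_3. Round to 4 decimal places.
\hat\phi_{3} = -0.2840

The Yule-Walker equations for an AR(p) process read, in matrix form,
  Gamma_p phi = r_p,   with   (Gamma_p)_{ij} = gamma(|i - j|),
                       (r_p)_i = gamma(i),   i,j = 1..p.
Substitute the sample gammas (Toeplitz matrix and right-hand side of size 3):
  Gamma_p = [[3.5433, -0.651, -0.6217], [-0.651, 3.5433, -0.651], [-0.6217, -0.651, 3.5433]]
  r_p     = [-0.651, -0.6217, -0.6468]
Written out (R1..R3):
  (R1) 3.5433 phi_1 - 0.651 phi_2 - 0.6217 phi_3 = -0.651
  (R2) -0.651 phi_1 + 3.5433 phi_2 - 0.651 phi_3 = -0.6217
  (R3) -0.6217 phi_1 - 0.651 phi_2 + 3.5433 phi_3 = -0.6468
Gaussian elimination:
  R2 <- R2 - (-0.651/3.5433) R1 = R2 - (-0.183727) R1:  3.423694 phi_2 - 0.765223 phi_3 = -0.741306
  R3 <- R3 - (-0.6217/3.5433) R1 = R3 - (-0.175458) R1:  -0.765223 phi_2 + 3.434218 phi_3 = -0.761023
  R3 <- R3 - (-0.765223/3.423694) R2 = R3 - (-0.223508) R2:  3.263184 phi_3 = -0.926711
Back-substitution:
  phi_hat_3 = -0.926711 / 3.263184 = -0.28399
  phi_hat_2 = (-0.741306 - (-0.765223)(-0.28399)) / 3.423694 = -0.279996
  phi_hat_1 = (-0.651 - (-0.651)(-0.279996) - (-0.6217)(-0.28399)) / 3.5433 = -0.284998
So phi_hat = [-0.2850, -0.2800, -0.2840].
Therefore phi_hat_3 = -0.2840.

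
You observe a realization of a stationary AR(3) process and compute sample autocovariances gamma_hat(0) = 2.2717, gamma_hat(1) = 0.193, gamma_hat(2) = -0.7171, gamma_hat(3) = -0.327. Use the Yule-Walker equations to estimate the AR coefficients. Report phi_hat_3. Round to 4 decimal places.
\hat\phi_{3} = -0.0910

The Yule-Walker equations for an AR(p) process read, in matrix form,
  Gamma_p phi = r_p,   with   (Gamma_p)_{ij} = gamma(|i - j|),
                       (r_p)_i = gamma(i),   i,j = 1..p.
Substitute the sample gammas (Toeplitz matrix and right-hand side of size 3):
  Gamma_p = [[2.2717, 0.193, -0.7171], [0.193, 2.2717, 0.193], [-0.7171, 0.193, 2.2717]]
  r_p     = [0.193, -0.7171, -0.327]
Written out (R1..R3):
  (R1) 2.2717 phi_1 + 0.193 phi_2 - 0.7171 phi_3 = 0.193
  (R2) 0.193 phi_1 + 2.2717 phi_2 + 0.193 phi_3 = -0.7171
  (R3) -0.7171 phi_1 + 0.193 phi_2 + 2.2717 phi_3 = -0.327
Gaussian elimination:
  R2 <- R2 - (0.193/2.2717) R1 = R2 - (0.084958) R1:  2.255303 phi_2 + 0.253924 phi_3 = -0.733497
  R3 <- R3 - (-0.7171/2.2717) R1 = R3 - (-0.315667) R1:  0.253924 phi_2 + 2.045335 phi_3 = -0.266076
  R3 <- R3 - (0.253924/2.255303) R2 = R3 - (0.11259) R2:  2.016746 phi_3 = -0.183492
Back-substitution:
  phi_hat_3 = -0.183492 / 2.016746 = -0.090984
  phi_hat_2 = (-0.733497 - (0.253924)(-0.090984)) / 2.255303 = -0.314988
  phi_hat_1 = (0.193 - (0.193)(-0.314988) - (-0.7171)(-0.090984)) / 2.2717 = 0.082999
So phi_hat = [0.0830, -0.3150, -0.0910].
Therefore phi_hat_3 = -0.0910.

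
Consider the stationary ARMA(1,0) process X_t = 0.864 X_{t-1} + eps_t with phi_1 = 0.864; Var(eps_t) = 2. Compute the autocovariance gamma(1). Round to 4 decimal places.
\gamma(1) = 6.8165

Multiply the model equation by X_{t-k} and take expectations. With theta_0 = psi_0 = 1 and psi_j the MA(infinity) weights, this gives
  gamma(k) - sum_i phi_i gamma(k-i) = c_k,
  c_k = sigma^2 * sum_{j=k..q} theta_j psi_{j-k}   (c_k = 0 for k > q),
using gamma(-m) = gamma(m).
Pure AR (q = 0): c_0 = sigma^2 = 2, c_k = 0 for k >= 1.
Equations for k = 0 and k = 1 (AR order 1):
  gamma(0) = phi_1 gamma(1) + c_0
  gamma(1) = phi_1 gamma(0) + c_1
Substituting the second into the first: gamma(0) (1 - phi_1^2) = c_0 + phi_1 c_1, so
  gamma(0) = c_0 / (1 - phi_1^2) = 2 / (1 - (0.864)^2) = 2 / 0.253504 = 7.889422.
  gamma(1) = phi_1 gamma(0) = (0.864)(7.889422) = 6.81646.
Therefore gamma(1) = 6.8165 (to 4 decimal places).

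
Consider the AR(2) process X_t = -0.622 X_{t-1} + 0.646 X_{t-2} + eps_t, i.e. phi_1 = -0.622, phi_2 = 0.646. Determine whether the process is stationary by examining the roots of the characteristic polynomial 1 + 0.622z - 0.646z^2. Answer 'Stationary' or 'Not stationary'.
\text{Not stationary}

The AR(p) characteristic polynomial is P(z) = 1 + 0.622z - 0.646z^2.
Stationarity requires all roots to lie outside the unit circle, i.e. |z| > 1 for every root.
Set 1 + (0.622) z + (-0.646) z^2 = 0, i.e. a z^2 + b z + c = 0 with a = -0.646, b = 0.622, c = 1.
Discriminant D = b^2 - 4ac = (0.622)^2 - 4*(-0.646)*1 = 0.386884 - (-2.584) = 2.970884.
D >= 0, so the roots are real: z = (-b +/- sqrt(D)) / (2a) = (-0.622 +/- 1.723625) / (-1.292).
  z_1 = (-0.622 + 1.723625) / (-1.292) = -0.8527,   |z_1| = 0.8527.
  z_2 = (-0.622 - 1.723625) / (-1.292) = 1.8155,   |z_2| = 1.8155.
Moduli of all roots: 0.8527, 1.8155.
All moduli strictly greater than 1? No.
Verdict: Not stationary.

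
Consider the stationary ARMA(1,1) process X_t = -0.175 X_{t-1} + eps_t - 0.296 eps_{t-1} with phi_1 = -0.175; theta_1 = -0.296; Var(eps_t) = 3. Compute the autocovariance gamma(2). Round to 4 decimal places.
\gamma(2) = 0.2683

Multiply the model equation by X_{t-k} and take expectations. With theta_0 = psi_0 = 1 and psi_j the MA(infinity) weights, this gives
  gamma(k) - sum_i phi_i gamma(k-i) = c_k,
  c_k = sigma^2 * sum_{j=k..q} theta_j psi_{j-k}   (c_k = 0 for k > q),
using gamma(-m) = gamma(m).
psi-weights needed (psi_j = theta_j + sum_i phi_i psi_{j-i}):
  psi_1 = theta_1 + phi_1 = -0.296 + (-0.175) = -0.471
Right-hand sides:
  c_0 = sigma^2 (1 + theta_1 psi_1) = 3 * (1 + (-0.296)(-0.471)) = 3 * 1.139416 = 3.418248
  c_1 = sigma^2 theta_1 = 3 * (-0.296) = -0.888
  c_2 = 0
Equations for k = 0 and k = 1 (AR order 1):
  gamma(0) = phi_1 gamma(1) + c_0
  gamma(1) = phi_1 gamma(0) + c_1
Substituting the second into the first: gamma(0) (1 - phi_1^2) = c_0 + phi_1 c_1, so
  gamma(0) = (c_0 + phi_1 c_1) / (1 - phi_1^2) = (3.418248 + (-0.175)(-0.888)) / (1 - (-0.175)^2) = 3.573648 / 0.969375 = 3.686549.
  gamma(1) = phi_1 gamma(0) + c_1 = (-0.175)(3.686549) + (-0.888) = -1.533146.
For k = 2 (> q): gamma(2) = phi_1 gamma(1) = (-0.175)(-1.533146) = 0.268301.
Therefore gamma(2) = 0.2683 (to 4 decimal places).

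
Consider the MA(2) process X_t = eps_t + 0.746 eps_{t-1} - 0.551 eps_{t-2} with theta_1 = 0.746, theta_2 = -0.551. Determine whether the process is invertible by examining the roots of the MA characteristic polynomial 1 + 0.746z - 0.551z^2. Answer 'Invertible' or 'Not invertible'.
\text{Not invertible}

The MA(q) characteristic polynomial is P(z) = 1 + 0.746z - 0.551z^2.
Invertibility requires all roots to lie outside the unit circle, i.e. |z| > 1 for every root.
Set 1 + (0.746) z + (-0.551) z^2 = 0, i.e. a z^2 + b z + c = 0 with a = -0.551, b = 0.746, c = 1.
Discriminant D = b^2 - 4ac = (0.746)^2 - 4*(-0.551)*1 = 0.556516 - (-2.204) = 2.760516.
D >= 0, so the roots are real: z = (-b +/- sqrt(D)) / (2a) = (-0.746 +/- 1.66148) / (-1.102).
  z_1 = (-0.746 + 1.66148) / (-1.102) = -0.8307,   |z_1| = 0.8307.
  z_2 = (-0.746 - 1.66148) / (-1.102) = 2.1846,   |z_2| = 2.1846.
Moduli of all roots: 0.8307, 2.1846.
All moduli strictly greater than 1? No.
Verdict: Not invertible.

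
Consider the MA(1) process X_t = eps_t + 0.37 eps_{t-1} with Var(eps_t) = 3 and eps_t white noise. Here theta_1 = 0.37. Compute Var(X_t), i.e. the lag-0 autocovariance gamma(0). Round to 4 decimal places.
\gamma(0) = 3.4107

For an MA(q) process X_t = eps_t + sum_i theta_i eps_{t-i} with
Var(eps_t) = sigma^2, the variance is
  gamma(0) = sigma^2 * (1 + sum_i theta_i^2).
  sum_i theta_i^2 = (0.37)^2 = 0.1369.
  gamma(0) = 3 * (1 + 0.1369) = 3 * 1.1369 = 3.4107.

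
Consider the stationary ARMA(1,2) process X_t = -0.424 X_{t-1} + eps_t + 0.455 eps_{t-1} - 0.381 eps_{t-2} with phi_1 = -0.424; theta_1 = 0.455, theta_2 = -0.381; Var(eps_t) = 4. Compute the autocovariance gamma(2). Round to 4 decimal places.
\gamma(2) = -1.4197

Multiply the model equation by X_{t-k} and take expectations. With theta_0 = psi_0 = 1 and psi_j the MA(infinity) weights, this gives
  gamma(k) - sum_i phi_i gamma(k-i) = c_k,
  c_k = sigma^2 * sum_{j=k..q} theta_j psi_{j-k}   (c_k = 0 for k > q),
using gamma(-m) = gamma(m).
psi-weights needed (psi_j = theta_j + sum_i phi_i psi_{j-i}):
  psi_1 = theta_1 + phi_1 = 0.455 + (-0.424) = 0.031
  psi_2 = theta_2 + phi_1 psi_1 = -0.381 + (-0.424)(0.031) = -0.394144
Right-hand sides:
  c_0 = sigma^2 (1 + theta_1 psi_1 + theta_2 psi_2) = 4 * (1 + (0.455)(0.031) + (-0.381)(-0.394144)) = 4 * 1.164274 = 4.657095
  c_1 = sigma^2 (theta_1 + theta_2 psi_1) = 4 * (0.455 + (-0.381)(0.031)) = 1.772756
  c_2 = sigma^2 theta_2 = 4 * (-0.381) = -1.524
Equations for k = 0 and k = 1 (AR order 1):
  gamma(0) = phi_1 gamma(1) + c_0
  gamma(1) = phi_1 gamma(0) + c_1
Substituting the second into the first: gamma(0) (1 - phi_1^2) = c_0 + phi_1 c_1, so
  gamma(0) = (c_0 + phi_1 c_1) / (1 - phi_1^2) = (4.657095 + (-0.424)(1.772756)) / (1 - (-0.424)^2) = 3.905447 / 0.820224 = 4.761439.
  gamma(1) = phi_1 gamma(0) + c_1 = (-0.424)(4.761439) + (1.772756) = -0.246094.
For k = 2: gamma(2) = phi_1 gamma(1) + c_2
  = (-0.424)(-0.246094) + (-1.524) = -1.419656.
Therefore gamma(2) = -1.4197 (to 4 decimal places).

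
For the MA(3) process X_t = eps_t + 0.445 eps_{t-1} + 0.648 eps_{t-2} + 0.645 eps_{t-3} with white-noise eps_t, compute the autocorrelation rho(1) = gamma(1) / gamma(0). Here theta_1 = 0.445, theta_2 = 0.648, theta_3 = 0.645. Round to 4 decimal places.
\rho(1) = 0.5661

For an MA(q) process with theta_0 = 1, the autocovariance is
  gamma(k) = sigma^2 * sum_{i=0..q-k} theta_i * theta_{i+k},
and rho(k) = gamma(k) / gamma(0). Sigma^2 cancels.
  numerator   = (1)*(0.445) + (0.445)*(0.648) + (0.648)*(0.645) = 1.15132.
  denominator = (1)^2 + (0.445)^2 + (0.648)^2 + (0.645)^2 = 2.033954.
  rho(1) = 1.15132 / 2.033954 = 0.5661.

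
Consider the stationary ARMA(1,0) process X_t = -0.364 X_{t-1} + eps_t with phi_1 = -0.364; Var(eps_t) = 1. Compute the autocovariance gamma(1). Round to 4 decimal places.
\gamma(1) = -0.4196

Multiply the model equation by X_{t-k} and take expectations. With theta_0 = psi_0 = 1 and psi_j the MA(infinity) weights, this gives
  gamma(k) - sum_i phi_i gamma(k-i) = c_k,
  c_k = sigma^2 * sum_{j=k..q} theta_j psi_{j-k}   (c_k = 0 for k > q),
using gamma(-m) = gamma(m).
Pure AR (q = 0): c_0 = sigma^2 = 1, c_k = 0 for k >= 1.
Equations for k = 0 and k = 1 (AR order 1):
  gamma(0) = phi_1 gamma(1) + c_0
  gamma(1) = phi_1 gamma(0) + c_1
Substituting the second into the first: gamma(0) (1 - phi_1^2) = c_0 + phi_1 c_1, so
  gamma(0) = c_0 / (1 - phi_1^2) = 1 / (1 - (-0.364)^2) = 1 / 0.867504 = 1.152732.
  gamma(1) = phi_1 gamma(0) = (-0.364)(1.152732) = -0.419595.
Therefore gamma(1) = -0.4196 (to 4 decimal places).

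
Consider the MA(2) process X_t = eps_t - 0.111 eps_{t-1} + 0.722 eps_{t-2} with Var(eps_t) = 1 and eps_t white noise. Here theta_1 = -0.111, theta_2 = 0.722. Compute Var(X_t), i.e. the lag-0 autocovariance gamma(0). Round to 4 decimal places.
\gamma(0) = 1.5336

For an MA(q) process X_t = eps_t + sum_i theta_i eps_{t-i} with
Var(eps_t) = sigma^2, the variance is
  gamma(0) = sigma^2 * (1 + sum_i theta_i^2).
  sum_i theta_i^2 = (-0.111)^2 + (0.722)^2 = 0.012321 + 0.521284 = 0.533605.
  gamma(0) = 1 * (1 + 0.533605) = 1 * 1.533605 = 1.533605, which rounds to 1.5336.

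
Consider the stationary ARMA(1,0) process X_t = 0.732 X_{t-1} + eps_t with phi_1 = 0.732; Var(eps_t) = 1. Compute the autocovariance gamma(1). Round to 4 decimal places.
\gamma(1) = 1.5770

Multiply the model equation by X_{t-k} and take expectations. With theta_0 = psi_0 = 1 and psi_j the MA(infinity) weights, this gives
  gamma(k) - sum_i phi_i gamma(k-i) = c_k,
  c_k = sigma^2 * sum_{j=k..q} theta_j psi_{j-k}   (c_k = 0 for k > q),
using gamma(-m) = gamma(m).
Pure AR (q = 0): c_0 = sigma^2 = 1, c_k = 0 for k >= 1.
Equations for k = 0 and k = 1 (AR order 1):
  gamma(0) = phi_1 gamma(1) + c_0
  gamma(1) = phi_1 gamma(0) + c_1
Substituting the second into the first: gamma(0) (1 - phi_1^2) = c_0 + phi_1 c_1, so
  gamma(0) = c_0 / (1 - phi_1^2) = 1 / (1 - (0.732)^2) = 1 / 0.464176 = 2.154355.
  gamma(1) = phi_1 gamma(0) = (0.732)(2.154355) = 1.576988.
Therefore gamma(1) = 1.5770 (to 4 decimal places).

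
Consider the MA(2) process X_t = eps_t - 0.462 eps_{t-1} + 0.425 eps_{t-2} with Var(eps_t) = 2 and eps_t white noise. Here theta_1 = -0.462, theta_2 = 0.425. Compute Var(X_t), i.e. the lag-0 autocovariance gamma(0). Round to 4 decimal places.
\gamma(0) = 2.7881

For an MA(q) process X_t = eps_t + sum_i theta_i eps_{t-i} with
Var(eps_t) = sigma^2, the variance is
  gamma(0) = sigma^2 * (1 + sum_i theta_i^2).
  sum_i theta_i^2 = (-0.462)^2 + (0.425)^2 = 0.213444 + 0.180625 = 0.394069.
  gamma(0) = 2 * (1 + 0.394069) = 2 * 1.394069 = 2.788138, which rounds to 2.7881.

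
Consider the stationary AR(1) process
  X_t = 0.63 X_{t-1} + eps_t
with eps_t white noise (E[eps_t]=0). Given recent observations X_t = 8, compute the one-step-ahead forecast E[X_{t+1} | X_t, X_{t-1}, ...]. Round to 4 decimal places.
E[X_{t+1} \mid \mathcal F_t] = 5.0400

For an AR(p) model X_t = c + sum_i phi_i X_{t-i} + eps_t, the
one-step-ahead conditional mean is
  E[X_{t+1} | X_t, ...] = c + sum_i phi_i X_{t+1-i}.
Substitute known values:
  E[X_{t+1} | ...] = (0.63) * (8)
                   = 5.0400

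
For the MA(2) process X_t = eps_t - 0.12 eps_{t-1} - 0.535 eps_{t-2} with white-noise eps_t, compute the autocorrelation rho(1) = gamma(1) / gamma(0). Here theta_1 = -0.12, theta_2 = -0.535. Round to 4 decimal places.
\rho(1) = -0.0429

For an MA(q) process with theta_0 = 1, the autocovariance is
  gamma(k) = sigma^2 * sum_{i=0..q-k} theta_i * theta_{i+k},
and rho(k) = gamma(k) / gamma(0). Sigma^2 cancels.
  numerator   = (1)*(-0.12) + (-0.12)*(-0.535) = -0.0558.
  denominator = (1)^2 + (-0.12)^2 + (-0.535)^2 = 1.300625.
  rho(1) = -0.0558 / 1.300625 = -0.0429.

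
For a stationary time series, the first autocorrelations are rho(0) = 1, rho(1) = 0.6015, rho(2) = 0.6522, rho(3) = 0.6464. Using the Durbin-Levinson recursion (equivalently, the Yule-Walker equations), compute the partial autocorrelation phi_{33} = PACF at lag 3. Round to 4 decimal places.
\phi_{33} = 0.3140

The PACF at lag k is phi_{kk}, the last component of the solution
to the Yule-Walker system G_k phi = r_k where
  (G_k)_{ij} = rho(|i - j|), (r_k)_i = rho(i), i,j = 1..k.
Equivalently, Durbin-Levinson gives phi_{kk} iteratively:
  phi_{11} = rho(1)
  phi_{kk} = [rho(k) - sum_{j=1..k-1} phi_{k-1,j} rho(k-j)]
            / [1 - sum_{j=1..k-1} phi_{k-1,j} rho(j)],
  phi_{k,j} = phi_{k-1,j} - phi_{kk} phi_{k-1,k-j},  j = 1..k-1.
Step k = 1:
  phi_11 = rho(1) = 0.6015.
Step k = 2:
  phi_22 = [rho(2) - phi_11 rho(1)] / [1 - phi_11 rho(1)] = [0.6522 - (0.6015)(0.6015)] / [1 - (0.6015)(0.6015)]
         = 0.29039775 / 0.63819775 = 0.455028.
  Update: phi_21 = phi_11 - phi_22 phi_11 = 0.6015 - (0.455028)(0.6015) = 0.327801.
Step k = 3:
  phi_33 = [rho(3) - phi_21 rho(2) - phi_22 rho(1)] / [1 - phi_21 rho(1) - phi_22 rho(2)]
    numerator   = 0.6464 - (0.327801)(0.6522) - (0.455028)(0.6015) = 0.1589091
    denominator = 1 - (0.327801)(0.6015) - (0.455028)(0.6522) = 0.50605869
  phi_33 = 0.1589091 / 0.50605869 = 0.314.
Therefore phi_{33} = 0.3140.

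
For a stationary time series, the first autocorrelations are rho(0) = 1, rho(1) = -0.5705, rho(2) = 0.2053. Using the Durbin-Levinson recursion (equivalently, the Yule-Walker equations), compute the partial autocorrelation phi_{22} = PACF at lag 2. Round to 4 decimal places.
\phi_{22} = -0.1782

The PACF at lag k is phi_{kk}, the last component of the solution
to the Yule-Walker system G_k phi = r_k where
  (G_k)_{ij} = rho(|i - j|), (r_k)_i = rho(i), i,j = 1..k.
Equivalently, Durbin-Levinson gives phi_{kk} iteratively:
  phi_{11} = rho(1)
  phi_{kk} = [rho(k) - sum_{j=1..k-1} phi_{k-1,j} rho(k-j)]
            / [1 - sum_{j=1..k-1} phi_{k-1,j} rho(j)],
  phi_{k,j} = phi_{k-1,j} - phi_{kk} phi_{k-1,k-j},  j = 1..k-1.
Step k = 1:
  phi_11 = rho(1) = -0.5705.
Step k = 2:
  phi_22 = [rho(2) - phi_11 rho(1)] / [1 - phi_11 rho(1)] = [0.2053 - (-0.5705)(-0.5705)] / [1 - (-0.5705)(-0.5705)]
         = -0.12017025 / 0.67452975 = -0.1782.
Therefore phi_{22} = -0.1782.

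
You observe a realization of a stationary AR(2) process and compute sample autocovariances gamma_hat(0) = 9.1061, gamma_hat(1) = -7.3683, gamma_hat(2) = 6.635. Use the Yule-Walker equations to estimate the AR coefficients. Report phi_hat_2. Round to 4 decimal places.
\hat\phi_{2} = 0.2140

The Yule-Walker equations for an AR(p) process read, in matrix form,
  Gamma_p phi = r_p,   with   (Gamma_p)_{ij} = gamma(|i - j|),
                       (r_p)_i = gamma(i),   i,j = 1..p.
Substitute the sample gammas (Toeplitz matrix and right-hand side of size 2):
  Gamma_p = [[9.1061, -7.3683], [-7.3683, 9.1061]]
  r_p     = [-7.3683, 6.635]
Written out:
  9.1061 phi_1 - 7.3683 phi_2 = -7.3683
  -7.3683 phi_1 + 9.1061 phi_2 = 6.635
Solve by Cramer's rule:
  det = gamma(0)^2 - gamma(1)^2 = (9.1061)^2 - (-7.3683)^2 = 82.92105721 - 54.29184489 = 28.62921232
  phi_hat_1 = [gamma(1) gamma(0) - gamma(1) gamma(2)] / det = [(-7.3683)(9.1061) - (-7.3683)(6.635)] / 28.62921232 = -18.20780613 / 28.62921232 = -0.636
  phi_hat_2 = [gamma(0) gamma(2) - gamma(1)^2] / det = [(9.1061)(6.635) - (-7.3683)^2] / 28.62921232 = 6.12712861 / 28.62921232 = 0.214
So phi_hat = [-0.6360, 0.2140].
Therefore phi_hat_2 = 0.2140.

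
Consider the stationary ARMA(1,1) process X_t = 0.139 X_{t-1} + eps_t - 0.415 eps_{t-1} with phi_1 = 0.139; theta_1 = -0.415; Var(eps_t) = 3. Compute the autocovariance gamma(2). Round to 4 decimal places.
\gamma(2) = -0.1106

Multiply the model equation by X_{t-k} and take expectations. With theta_0 = psi_0 = 1 and psi_j the MA(infinity) weights, this gives
  gamma(k) - sum_i phi_i gamma(k-i) = c_k,
  c_k = sigma^2 * sum_{j=k..q} theta_j psi_{j-k}   (c_k = 0 for k > q),
using gamma(-m) = gamma(m).
psi-weights needed (psi_j = theta_j + sum_i phi_i psi_{j-i}):
  psi_1 = theta_1 + phi_1 = -0.415 + (0.139) = -0.276
Right-hand sides:
  c_0 = sigma^2 (1 + theta_1 psi_1) = 3 * (1 + (-0.415)(-0.276)) = 3 * 1.11454 = 3.34362
  c_1 = sigma^2 theta_1 = 3 * (-0.415) = -1.245
  c_2 = 0
Equations for k = 0 and k = 1 (AR order 1):
  gamma(0) = phi_1 gamma(1) + c_0
  gamma(1) = phi_1 gamma(0) + c_1
Substituting the second into the first: gamma(0) (1 - phi_1^2) = c_0 + phi_1 c_1, so
  gamma(0) = (c_0 + phi_1 c_1) / (1 - phi_1^2) = (3.34362 + (0.139)(-1.245)) / (1 - (0.139)^2) = 3.170565 / 0.980679 = 3.23303.
  gamma(1) = phi_1 gamma(0) + c_1 = (0.139)(3.23303) + (-1.245) = -0.795609.
For k = 2 (> q): gamma(2) = phi_1 gamma(1) = (0.139)(-0.795609) = -0.11059.
Therefore gamma(2) = -0.1106 (to 4 decimal places).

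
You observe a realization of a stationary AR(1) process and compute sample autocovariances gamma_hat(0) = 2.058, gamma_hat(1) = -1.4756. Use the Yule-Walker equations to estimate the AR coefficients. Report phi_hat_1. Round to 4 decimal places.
\hat\phi_{1} = -0.7170

The Yule-Walker equations for an AR(p) process read, in matrix form,
  Gamma_p phi = r_p,   with   (Gamma_p)_{ij} = gamma(|i - j|),
                       (r_p)_i = gamma(i),   i,j = 1..p.
Substitute the sample gammas (Toeplitz matrix and right-hand side of size 1):
  Gamma_p = [[2.058]]
  r_p     = [-1.4756]
With p = 1 this is the single equation gamma(0) phi_1 = gamma(1):
  phi_hat_1 = gamma(1) / gamma(0) = -1.4756 / 2.058 = -0.7170.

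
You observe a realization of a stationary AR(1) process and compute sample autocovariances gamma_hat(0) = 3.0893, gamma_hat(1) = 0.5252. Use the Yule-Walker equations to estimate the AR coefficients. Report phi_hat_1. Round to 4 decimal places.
\hat\phi_{1} = 0.1700

The Yule-Walker equations for an AR(p) process read, in matrix form,
  Gamma_p phi = r_p,   with   (Gamma_p)_{ij} = gamma(|i - j|),
                       (r_p)_i = gamma(i),   i,j = 1..p.
Substitute the sample gammas (Toeplitz matrix and right-hand side of size 1):
  Gamma_p = [[3.0893]]
  r_p     = [0.5252]
With p = 1 this is the single equation gamma(0) phi_1 = gamma(1):
  phi_hat_1 = gamma(1) / gamma(0) = 0.5252 / 3.0893 = 0.1700.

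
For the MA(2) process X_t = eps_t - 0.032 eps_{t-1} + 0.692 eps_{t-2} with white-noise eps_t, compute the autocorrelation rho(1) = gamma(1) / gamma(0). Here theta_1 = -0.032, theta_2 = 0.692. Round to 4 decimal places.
\rho(1) = -0.0366

For an MA(q) process with theta_0 = 1, the autocovariance is
  gamma(k) = sigma^2 * sum_{i=0..q-k} theta_i * theta_{i+k},
and rho(k) = gamma(k) / gamma(0). Sigma^2 cancels.
  numerator   = (1)*(-0.032) + (-0.032)*(0.692) = -0.054144.
  denominator = (1)^2 + (-0.032)^2 + (0.692)^2 = 1.479888.
  rho(1) = -0.054144 / 1.479888 = -0.0366.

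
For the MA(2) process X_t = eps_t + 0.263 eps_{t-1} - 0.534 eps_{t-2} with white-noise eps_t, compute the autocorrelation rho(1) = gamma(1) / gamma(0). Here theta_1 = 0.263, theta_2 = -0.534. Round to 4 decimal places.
\rho(1) = 0.0905

For an MA(q) process with theta_0 = 1, the autocovariance is
  gamma(k) = sigma^2 * sum_{i=0..q-k} theta_i * theta_{i+k},
and rho(k) = gamma(k) / gamma(0). Sigma^2 cancels.
  numerator   = (1)*(0.263) + (0.263)*(-0.534) = 0.122558.
  denominator = (1)^2 + (0.263)^2 + (-0.534)^2 = 1.354325.
  rho(1) = 0.122558 / 1.354325 = 0.0905.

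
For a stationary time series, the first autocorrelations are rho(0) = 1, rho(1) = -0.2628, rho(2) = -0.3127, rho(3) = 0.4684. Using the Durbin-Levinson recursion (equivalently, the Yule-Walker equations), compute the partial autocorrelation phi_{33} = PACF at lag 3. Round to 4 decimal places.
\phi_{33} = 0.3161

The PACF at lag k is phi_{kk}, the last component of the solution
to the Yule-Walker system G_k phi = r_k where
  (G_k)_{ij} = rho(|i - j|), (r_k)_i = rho(i), i,j = 1..k.
Equivalently, Durbin-Levinson gives phi_{kk} iteratively:
  phi_{11} = rho(1)
  phi_{kk} = [rho(k) - sum_{j=1..k-1} phi_{k-1,j} rho(k-j)]
            / [1 - sum_{j=1..k-1} phi_{k-1,j} rho(j)],
  phi_{k,j} = phi_{k-1,j} - phi_{kk} phi_{k-1,k-j},  j = 1..k-1.
Step k = 1:
  phi_11 = rho(1) = -0.2628.
Step k = 2:
  phi_22 = [rho(2) - phi_11 rho(1)] / [1 - phi_11 rho(1)] = [-0.3127 - (-0.2628)(-0.2628)] / [1 - (-0.2628)(-0.2628)]
         = -0.38176384 / 0.93093616 = -0.410086.
  Update: phi_21 = phi_11 - phi_22 phi_11 = -0.2628 - (-0.410086)(-0.2628) = -0.370571.
Step k = 3:
  phi_33 = [rho(3) - phi_21 rho(2) - phi_22 rho(1)] / [1 - phi_21 rho(1) - phi_22 rho(2)]
    numerator   = 0.4684 - (-0.370571)(-0.3127) - (-0.410086)(-0.2628) = 0.24475199
    denominator = 1 - (-0.370571)(-0.2628) - (-0.410086)(-0.3127) = 0.77438017
  phi_33 = 0.24475199 / 0.77438017 = 0.3161.
Therefore phi_{33} = 0.3161.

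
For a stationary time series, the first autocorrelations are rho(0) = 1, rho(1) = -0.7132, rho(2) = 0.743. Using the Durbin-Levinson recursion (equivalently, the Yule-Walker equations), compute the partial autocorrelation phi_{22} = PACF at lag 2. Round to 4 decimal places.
\phi_{22} = 0.4769

The PACF at lag k is phi_{kk}, the last component of the solution
to the Yule-Walker system G_k phi = r_k where
  (G_k)_{ij} = rho(|i - j|), (r_k)_i = rho(i), i,j = 1..k.
Equivalently, Durbin-Levinson gives phi_{kk} iteratively:
  phi_{11} = rho(1)
  phi_{kk} = [rho(k) - sum_{j=1..k-1} phi_{k-1,j} rho(k-j)]
            / [1 - sum_{j=1..k-1} phi_{k-1,j} rho(j)],
  phi_{k,j} = phi_{k-1,j} - phi_{kk} phi_{k-1,k-j},  j = 1..k-1.
Step k = 1:
  phi_11 = rho(1) = -0.7132.
Step k = 2:
  phi_22 = [rho(2) - phi_11 rho(1)] / [1 - phi_11 rho(1)] = [0.743 - (-0.7132)(-0.7132)] / [1 - (-0.7132)(-0.7132)]
         = 0.23434576 / 0.49134576 = 0.4769.
Therefore phi_{22} = 0.4769.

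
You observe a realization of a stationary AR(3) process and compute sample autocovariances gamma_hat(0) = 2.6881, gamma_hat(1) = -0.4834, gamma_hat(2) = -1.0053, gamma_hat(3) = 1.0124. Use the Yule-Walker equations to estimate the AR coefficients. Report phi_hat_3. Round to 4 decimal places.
\hat\phi_{3} = 0.2580

The Yule-Walker equations for an AR(p) process read, in matrix form,
  Gamma_p phi = r_p,   with   (Gamma_p)_{ij} = gamma(|i - j|),
                       (r_p)_i = gamma(i),   i,j = 1..p.
Substitute the sample gammas (Toeplitz matrix and right-hand side of size 3):
  Gamma_p = [[2.6881, -0.4834, -1.0053], [-0.4834, 2.6881, -0.4834], [-1.0053, -0.4834, 2.6881]]
  r_p     = [-0.4834, -1.0053, 1.0124]
Written out (R1..R3):
  (R1) 2.6881 phi_1 - 0.4834 phi_2 - 1.0053 phi_3 = -0.4834
  (R2) -0.4834 phi_1 + 2.6881 phi_2 - 0.4834 phi_3 = -1.0053
  (R3) -1.0053 phi_1 - 0.4834 phi_2 + 2.6881 phi_3 = 1.0124
Gaussian elimination:
  R2 <- R2 - (-0.4834/2.6881) R1 = R2 - (-0.17983) R1:  2.60117 phi_2 - 0.664183 phi_3 = -1.09223
  R3 <- R3 - (-1.0053/2.6881) R1 = R3 - (-0.373982) R1:  -0.664183 phi_2 + 2.312136 phi_3 = 0.831617
  R3 <- R3 - (-0.664183/2.60117) R2 = R3 - (-0.25534) R2:  2.142544 phi_3 = 0.552727
Back-substitution:
  phi_hat_3 = 0.552727 / 2.142544 = 0.257977
  phi_hat_2 = (-1.09223 - (-0.664183)(0.257977)) / 2.60117 = -0.354027
  phi_hat_1 = (-0.4834 - (-0.4834)(-0.354027) - (-1.0053)(0.257977)) / 2.6881 = -0.147016
So phi_hat = [-0.1470, -0.3540, 0.2580].
Therefore phi_hat_3 = 0.2580.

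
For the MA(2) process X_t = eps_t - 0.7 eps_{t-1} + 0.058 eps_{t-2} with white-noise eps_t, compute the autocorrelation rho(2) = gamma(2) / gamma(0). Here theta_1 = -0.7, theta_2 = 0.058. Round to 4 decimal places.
\rho(2) = 0.0388

For an MA(q) process with theta_0 = 1, the autocovariance is
  gamma(k) = sigma^2 * sum_{i=0..q-k} theta_i * theta_{i+k},
and rho(k) = gamma(k) / gamma(0). Sigma^2 cancels.
  numerator   = (1)*(0.058) = 0.058.
  denominator = (1)^2 + (-0.7)^2 + (0.058)^2 = 1.493364.
  rho(2) = 0.058 / 1.493364 = 0.0388.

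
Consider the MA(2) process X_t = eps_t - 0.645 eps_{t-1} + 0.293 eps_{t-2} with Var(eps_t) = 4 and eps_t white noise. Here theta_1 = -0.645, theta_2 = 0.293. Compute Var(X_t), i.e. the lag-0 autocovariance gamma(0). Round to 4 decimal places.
\gamma(0) = 6.0075

For an MA(q) process X_t = eps_t + sum_i theta_i eps_{t-i} with
Var(eps_t) = sigma^2, the variance is
  gamma(0) = sigma^2 * (1 + sum_i theta_i^2).
  sum_i theta_i^2 = (-0.645)^2 + (0.293)^2 = 0.416025 + 0.085849 = 0.501874.
  gamma(0) = 4 * (1 + 0.501874) = 4 * 1.501874 = 6.007496, which rounds to 6.0075.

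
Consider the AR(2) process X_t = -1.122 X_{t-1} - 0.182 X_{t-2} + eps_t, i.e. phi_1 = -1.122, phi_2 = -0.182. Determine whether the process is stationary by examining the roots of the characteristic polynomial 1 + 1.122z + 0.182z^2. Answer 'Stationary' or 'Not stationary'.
\text{Stationary}

The AR(p) characteristic polynomial is P(z) = 1 + 1.122z + 0.182z^2.
Stationarity requires all roots to lie outside the unit circle, i.e. |z| > 1 for every root.
Set 1 + (1.122) z + (0.182) z^2 = 0, i.e. a z^2 + b z + c = 0 with a = 0.182, b = 1.122, c = 1.
Discriminant D = b^2 - 4ac = (1.122)^2 - 4*(0.182)*1 = 1.258884 - (0.728) = 0.530884.
D >= 0, so the roots are real: z = (-b +/- sqrt(D)) / (2a) = (-1.122 +/- 0.728618) / (0.364).
  z_1 = (-1.122 + 0.728618) / (0.364) = -1.0807,   |z_1| = 1.0807.
  z_2 = (-1.122 - 0.728618) / (0.364) = -5.0841,   |z_2| = 5.0841.
Moduli of all roots: 1.0807, 5.0841.
All moduli strictly greater than 1? Yes.
Verdict: Stationary.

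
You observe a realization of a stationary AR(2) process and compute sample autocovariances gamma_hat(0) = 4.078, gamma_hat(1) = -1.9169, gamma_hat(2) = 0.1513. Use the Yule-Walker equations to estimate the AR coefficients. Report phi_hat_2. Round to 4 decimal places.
\hat\phi_{2} = -0.2360

The Yule-Walker equations for an AR(p) process read, in matrix form,
  Gamma_p phi = r_p,   with   (Gamma_p)_{ij} = gamma(|i - j|),
                       (r_p)_i = gamma(i),   i,j = 1..p.
Substitute the sample gammas (Toeplitz matrix and right-hand side of size 2):
  Gamma_p = [[4.078, -1.9169], [-1.9169, 4.078]]
  r_p     = [-1.9169, 0.1513]
Written out:
  4.078 phi_1 - 1.9169 phi_2 = -1.9169
  -1.9169 phi_1 + 4.078 phi_2 = 0.1513
Solve by Cramer's rule:
  det = gamma(0)^2 - gamma(1)^2 = (4.078)^2 - (-1.9169)^2 = 16.630084 - 3.67450561 = 12.95557839
  phi_hat_1 = [gamma(1) gamma(0) - gamma(1) gamma(2)] / det = [(-1.9169)(4.078) - (-1.9169)(0.1513)] / 12.95557839 = -7.52709123 / 12.95557839 = -0.581
  phi_hat_2 = [gamma(0) gamma(2) - gamma(1)^2] / det = [(4.078)(0.1513) - (-1.9169)^2] / 12.95557839 = -3.05750421 / 12.95557839 = -0.236
So phi_hat = [-0.5810, -0.2360].
Therefore phi_hat_2 = -0.2360.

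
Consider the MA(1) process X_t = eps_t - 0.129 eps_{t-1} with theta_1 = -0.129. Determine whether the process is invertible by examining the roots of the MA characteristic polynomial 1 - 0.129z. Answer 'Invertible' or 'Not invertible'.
\text{Invertible}

The MA(q) characteristic polynomial is P(z) = 1 - 0.129z.
Invertibility requires all roots to lie outside the unit circle, i.e. |z| > 1 for every root.
This is linear in z: 1 + (-0.129) z = 0  =>  z = -1/(-0.129) = 7.751938,  |z| = 7.751938.
Moduli of all roots: 7.7519.
All moduli strictly greater than 1? Yes.
Verdict: Invertible.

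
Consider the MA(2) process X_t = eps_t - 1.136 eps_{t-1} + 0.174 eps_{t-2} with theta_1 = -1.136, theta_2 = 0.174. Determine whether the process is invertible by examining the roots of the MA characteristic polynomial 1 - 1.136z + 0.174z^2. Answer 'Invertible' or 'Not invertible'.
\text{Invertible}

The MA(q) characteristic polynomial is P(z) = 1 - 1.136z + 0.174z^2.
Invertibility requires all roots to lie outside the unit circle, i.e. |z| > 1 for every root.
Set 1 + (-1.136) z + (0.174) z^2 = 0, i.e. a z^2 + b z + c = 0 with a = 0.174, b = -1.136, c = 1.
Discriminant D = b^2 - 4ac = (-1.136)^2 - 4*(0.174)*1 = 1.290496 - (0.696) = 0.594496.
D >= 0, so the roots are real: z = (-b +/- sqrt(D)) / (2a) = (1.136 +/- 0.771036) / (0.348).
  z_1 = (1.136 + 0.771036) / (0.348) = 5.48,   |z_1| = 5.48.
  z_2 = (1.136 - 0.771036) / (0.348) = 1.0487,   |z_2| = 1.0487.
Moduli of all roots: 5.4800, 1.0487.
All moduli strictly greater than 1? Yes.
Verdict: Invertible.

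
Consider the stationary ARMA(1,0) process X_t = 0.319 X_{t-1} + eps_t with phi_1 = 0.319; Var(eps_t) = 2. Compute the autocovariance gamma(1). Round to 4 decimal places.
\gamma(1) = 0.7103

Multiply the model equation by X_{t-k} and take expectations. With theta_0 = psi_0 = 1 and psi_j the MA(infinity) weights, this gives
  gamma(k) - sum_i phi_i gamma(k-i) = c_k,
  c_k = sigma^2 * sum_{j=k..q} theta_j psi_{j-k}   (c_k = 0 for k > q),
using gamma(-m) = gamma(m).
Pure AR (q = 0): c_0 = sigma^2 = 2, c_k = 0 for k >= 1.
Equations for k = 0 and k = 1 (AR order 1):
  gamma(0) = phi_1 gamma(1) + c_0
  gamma(1) = phi_1 gamma(0) + c_1
Substituting the second into the first: gamma(0) (1 - phi_1^2) = c_0 + phi_1 c_1, so
  gamma(0) = c_0 / (1 - phi_1^2) = 2 / (1 - (0.319)^2) = 2 / 0.898239 = 2.226579.
  gamma(1) = phi_1 gamma(0) = (0.319)(2.226579) = 0.710279.
Therefore gamma(1) = 0.7103 (to 4 decimal places).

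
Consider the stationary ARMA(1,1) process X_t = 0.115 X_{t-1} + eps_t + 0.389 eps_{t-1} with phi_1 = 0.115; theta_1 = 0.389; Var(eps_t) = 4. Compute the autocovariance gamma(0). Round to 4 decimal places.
\gamma(0) = 5.0297

Multiply the model equation by X_{t-k} and take expectations. With theta_0 = psi_0 = 1 and psi_j the MA(infinity) weights, this gives
  gamma(k) - sum_i phi_i gamma(k-i) = c_k,
  c_k = sigma^2 * sum_{j=k..q} theta_j psi_{j-k}   (c_k = 0 for k > q),
using gamma(-m) = gamma(m).
psi-weights needed (psi_j = theta_j + sum_i phi_i psi_{j-i}):
  psi_1 = theta_1 + phi_1 = 0.389 + (0.115) = 0.504
Right-hand sides:
  c_0 = sigma^2 (1 + theta_1 psi_1) = 4 * (1 + (0.389)(0.504)) = 4 * 1.196056 = 4.784224
  c_1 = sigma^2 theta_1 = 4 * (0.389) = 1.556
  c_2 = 0
Equations for k = 0 and k = 1 (AR order 1):
  gamma(0) = phi_1 gamma(1) + c_0
  gamma(1) = phi_1 gamma(0) + c_1
Substituting the second into the first: gamma(0) (1 - phi_1^2) = c_0 + phi_1 c_1, so
  gamma(0) = (c_0 + phi_1 c_1) / (1 - phi_1^2) = (4.784224 + (0.115)(1.556)) / (1 - (0.115)^2) = 4.963164 / 0.986775 = 5.029682.
Therefore gamma(0) = 5.0297 (to 4 decimal places).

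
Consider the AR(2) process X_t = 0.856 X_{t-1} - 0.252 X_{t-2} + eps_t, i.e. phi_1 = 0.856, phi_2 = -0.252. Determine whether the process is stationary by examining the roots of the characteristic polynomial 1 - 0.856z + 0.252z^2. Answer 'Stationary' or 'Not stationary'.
\text{Stationary}

The AR(p) characteristic polynomial is P(z) = 1 - 0.856z + 0.252z^2.
Stationarity requires all roots to lie outside the unit circle, i.e. |z| > 1 for every root.
Set 1 + (-0.856) z + (0.252) z^2 = 0, i.e. a z^2 + b z + c = 0 with a = 0.252, b = -0.856, c = 1.
Discriminant D = b^2 - 4ac = (-0.856)^2 - 4*(0.252)*1 = 0.732736 - (1.008) = -0.275264.
D < 0, so the roots are the complex-conjugate pair z = (-b +/- i sqrt(-D)) / (2a) = 1.6984 +/- 1.041i.
For a conjugate pair |z|^2 = z * conj(z) = (product of roots) = c/a = 1/(0.252) = 3.968254, so |z| = sqrt(3.968254) = 1.992 for both roots.
Moduli of all roots: 1.9920, 1.9920.
All moduli strictly greater than 1? Yes.
Verdict: Stationary.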